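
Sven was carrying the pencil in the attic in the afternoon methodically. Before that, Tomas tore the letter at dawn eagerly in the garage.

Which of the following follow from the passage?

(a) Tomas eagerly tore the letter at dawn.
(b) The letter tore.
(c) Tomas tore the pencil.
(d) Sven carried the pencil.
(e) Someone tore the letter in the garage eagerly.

(a), (b), (d), (e)

(a) Entailed — every conjunct here is already in the original tearing event.
(b) Entailed — 'Tomas tore the letter' is causative; it entails the inchoative 'the letter tore'.
(c) Not entailed — Tomas tore the letter, not the pencil; the pencil belongs to the carrying event.
(d) Entailed — 'carry' is an activity; 'was carrying' entails that some carrying happened, so 'carried' holds.
(e) Entailed — every conjunct here is already in the original tearing event.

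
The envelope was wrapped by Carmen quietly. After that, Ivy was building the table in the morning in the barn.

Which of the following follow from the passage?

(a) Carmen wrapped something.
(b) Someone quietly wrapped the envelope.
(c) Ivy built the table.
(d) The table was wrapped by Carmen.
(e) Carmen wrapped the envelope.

(a) Entailed — dropping 'quietly' and generalizing the patient leaves a sub-description the original still satisfies.
(b) Entailed — generalizing the agent leaves a sub-description the original still satisfies.
(c) Not entailed — 'was building' is progressive on an accomplishment; it does not entail the completed 'built'.
(d) Not entailed — Carmen wrapped the envelope, not the table; the table belongs to the building event.
(e) Entailed — this follows by dropping conjuncts from the wrapping event's description.

(a), (b), (e)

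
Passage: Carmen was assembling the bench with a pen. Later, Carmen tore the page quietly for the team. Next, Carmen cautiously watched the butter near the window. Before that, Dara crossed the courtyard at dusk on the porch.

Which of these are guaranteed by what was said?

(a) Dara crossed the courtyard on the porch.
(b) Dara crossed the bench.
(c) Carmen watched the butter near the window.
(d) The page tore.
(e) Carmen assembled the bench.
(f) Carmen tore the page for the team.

(a), (c), (d), (f)

(a) Entailed — the original entails any weakening of itself; this just drops 'at dusk'.
(b) Not entailed — Dara crossed the courtyard, not the bench; the bench belongs to the assembling event.
(c) Entailed — this follows by dropping conjuncts from the watching event's description.
(d) Entailed — 'Carmen tore the page' is causative; it entails the inchoative 'the page tore'.
(e) Not entailed — 'was assembling' is progressive on an accomplishment; it does not entail the completed 'assembled'.
(f) Entailed — this follows by dropping conjuncts from the tearing event's description.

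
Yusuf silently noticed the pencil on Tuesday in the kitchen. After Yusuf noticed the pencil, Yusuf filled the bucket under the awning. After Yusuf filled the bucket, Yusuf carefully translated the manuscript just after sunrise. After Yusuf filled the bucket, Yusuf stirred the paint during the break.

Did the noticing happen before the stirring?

yes

The narrative orders the noticing before the stirring.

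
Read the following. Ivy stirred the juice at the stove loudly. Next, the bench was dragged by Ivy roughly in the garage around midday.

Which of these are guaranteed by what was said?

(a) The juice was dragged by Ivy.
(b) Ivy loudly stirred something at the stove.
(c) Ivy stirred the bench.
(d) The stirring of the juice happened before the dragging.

(b), (d)

(a) Not entailed — Ivy dragged the bench, not the juice; the juice belongs to the stirring event.
(b) Entailed — generalizing the patient leaves a sub-description the original still satisfies.
(c) Not entailed — Ivy stirred the juice, not the bench; the bench belongs to the dragging event.
(d) Entailed — the narrative places the stirring before the dragging.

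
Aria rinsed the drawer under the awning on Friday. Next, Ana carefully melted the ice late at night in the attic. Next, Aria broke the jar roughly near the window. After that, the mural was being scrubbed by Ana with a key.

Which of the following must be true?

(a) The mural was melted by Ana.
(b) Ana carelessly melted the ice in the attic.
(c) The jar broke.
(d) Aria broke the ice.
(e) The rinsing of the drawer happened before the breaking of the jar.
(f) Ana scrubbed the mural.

(a) Not entailed — Ana melted the ice, not the mural; the mural belongs to the scrubbing event.
(b) Not entailed — 'carelessly' adds a manner not in (and inconsistent with) the original.
(c) Entailed — 'Aria broke the jar' is causative; it entails the inchoative 'the jar broke'.
(d) Not entailed — Aria broke the jar, not the ice; the ice belongs to the melting event.
(e) Entailed — the narrative places the rinsing before the breaking.
(f) Entailed — 'scrub' is an activity; 'was scrubbing' entails that some scrubbing happened, so 'scrubbed' holds.

(c), (e), (f)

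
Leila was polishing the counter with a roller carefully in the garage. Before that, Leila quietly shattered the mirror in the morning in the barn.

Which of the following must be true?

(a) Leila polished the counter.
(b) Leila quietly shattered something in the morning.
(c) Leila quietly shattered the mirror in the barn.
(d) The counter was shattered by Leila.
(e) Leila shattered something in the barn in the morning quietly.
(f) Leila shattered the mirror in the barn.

(a) Entailed — 'polish' is an activity; 'was polishing' entails that some polishing happened, so 'polished' holds.
(b) Entailed — the original entails any weakening of itself; this just drops 'in the barn' and generalizes the patient.
(c) Entailed — dropping 'in the morning' leaves a sub-description the original still satisfies.
(d) Not entailed — Leila shattered the mirror, not the counter; the counter belongs to the polishing event.
(e) Entailed — this follows by dropping conjuncts from the shattering event's description.
(f) Entailed — every conjunct here is already in the original shattering event.

(a), (b), (c), (e), (f)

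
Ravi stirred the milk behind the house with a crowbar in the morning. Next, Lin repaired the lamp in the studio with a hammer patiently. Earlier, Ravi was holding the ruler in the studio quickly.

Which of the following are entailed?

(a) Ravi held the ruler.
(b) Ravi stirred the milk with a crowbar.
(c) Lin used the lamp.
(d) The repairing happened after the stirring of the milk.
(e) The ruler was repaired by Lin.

(a) Entailed — 'hold' is an activity; 'was holding' entails that some holding happened, so 'held' holds.
(b) Entailed — dropping 'in the morning', 'behind the house' leaves a sub-description the original still satisfies.
(c) Not entailed — the lamp is the patient, not an instrument — Lin used a hammer.
(d) Entailed — the narrative places the stirring before the repairing.
(e) Not entailed — Lin repaired the lamp, not the ruler; the ruler belongs to the holding event.

(a), (b), (d)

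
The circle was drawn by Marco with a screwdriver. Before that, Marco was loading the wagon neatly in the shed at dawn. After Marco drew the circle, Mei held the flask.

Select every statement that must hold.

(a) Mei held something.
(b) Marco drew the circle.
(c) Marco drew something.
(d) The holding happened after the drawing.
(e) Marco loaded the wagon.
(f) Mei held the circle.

(a), (b), (c), (d)

(a) Entailed — every conjunct here is already in the original holding event.
(b) Entailed — this follows by dropping conjuncts from the drawing event's description.
(c) Entailed — dropping 'with a screwdriver' and generalizing the patient leaves a sub-description the original still satisfies.
(d) Entailed — the narrative places the drawing before the holding.
(e) Not entailed — 'was loading' is progressive on an accomplishment; it does not entail the completed 'loaded'.
(f) Not entailed — Mei held the flask, not the circle; the circle belongs to the drawing event.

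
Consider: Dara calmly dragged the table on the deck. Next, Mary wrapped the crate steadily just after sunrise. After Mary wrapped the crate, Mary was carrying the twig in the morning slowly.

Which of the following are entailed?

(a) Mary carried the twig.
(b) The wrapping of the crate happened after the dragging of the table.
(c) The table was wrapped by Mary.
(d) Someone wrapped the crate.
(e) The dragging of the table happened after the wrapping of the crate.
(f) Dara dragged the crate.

(a) Entailed — 'carry' is an activity; 'was carrying' entails that some carrying happened, so 'carried' holds.
(b) Entailed — the narrative places the dragging before the wrapping.
(c) Not entailed — Mary wrapped the crate, not the table; the table belongs to the dragging event.
(d) Entailed — every conjunct here is already in the original wrapping event.
(e) Not entailed — the narrative places the dragging before the wrapping, not after.
(f) Not entailed — Dara dragged the table, not the crate; the crate belongs to the wrapping event.

(a), (b), (d)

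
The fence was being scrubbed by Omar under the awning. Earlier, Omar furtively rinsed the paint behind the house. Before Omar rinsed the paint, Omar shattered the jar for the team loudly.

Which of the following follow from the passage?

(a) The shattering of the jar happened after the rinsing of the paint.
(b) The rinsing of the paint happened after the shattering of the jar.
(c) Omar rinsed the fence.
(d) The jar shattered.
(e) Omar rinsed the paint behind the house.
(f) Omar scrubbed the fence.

(b), (d), (e), (f)

(a) Not entailed — the narrative places the shattering before the rinsing, not after.
(b) Entailed — the narrative places the shattering before the rinsing.
(c) Not entailed — Omar rinsed the paint, not the fence; the fence belongs to the scrubbing event.
(d) Entailed — 'Omar shattered the jar' is causative; it entails the inchoative 'the jar shattered'.
(e) Entailed — this follows by dropping conjuncts from the rinsing event's description.
(f) Entailed — 'scrub' is an activity; 'was scrubbing' entails that some scrubbing happened, so 'scrubbed' holds.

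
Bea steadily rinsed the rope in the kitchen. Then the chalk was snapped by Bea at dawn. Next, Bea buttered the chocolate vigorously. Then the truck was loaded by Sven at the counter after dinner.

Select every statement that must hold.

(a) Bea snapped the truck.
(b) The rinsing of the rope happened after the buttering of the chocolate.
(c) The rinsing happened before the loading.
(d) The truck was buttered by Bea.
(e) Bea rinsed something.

(c), (e)

(a) Not entailed — Bea snapped the chalk, not the truck; the truck belongs to the loading event.
(b) Not entailed — the narrative places the rinsing before the buttering, not after.
(c) Entailed — the narrative places the rinsing before the loading.
(d) Not entailed — Bea buttered the chocolate, not the truck; the truck belongs to the loading event.
(e) Entailed — every conjunct here is already in the original rinsing event.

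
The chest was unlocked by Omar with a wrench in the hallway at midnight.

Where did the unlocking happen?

in the hallway

'in the hallway' marks the location of the unlocking event.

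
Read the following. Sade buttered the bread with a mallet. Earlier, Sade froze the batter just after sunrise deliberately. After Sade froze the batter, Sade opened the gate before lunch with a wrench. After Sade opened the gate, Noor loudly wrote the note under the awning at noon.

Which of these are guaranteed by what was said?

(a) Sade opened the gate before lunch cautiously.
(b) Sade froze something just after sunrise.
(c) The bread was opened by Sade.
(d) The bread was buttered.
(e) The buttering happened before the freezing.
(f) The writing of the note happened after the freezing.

(b), (d), (f)

(a) Not entailed — 'cautiously' adds information not in the original event.
(b) Entailed — this follows by dropping conjuncts from the freezing event's description.
(c) Not entailed — Sade opened the gate, not the bread; the bread belongs to the buttering event.
(d) Entailed — the original entails any weakening of itself; this just drops 'with a mallet' and generalizes the agent.
(e) Not entailed — the narrative places the freezing before the buttering, not after.
(f) Entailed — the narrative places the freezing before the writing.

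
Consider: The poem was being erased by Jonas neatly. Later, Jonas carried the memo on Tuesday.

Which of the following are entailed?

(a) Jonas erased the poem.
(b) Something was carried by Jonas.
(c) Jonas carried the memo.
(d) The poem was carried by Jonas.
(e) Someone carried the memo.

(b), (c), (e)

(a) Not entailed — 'was erasing' is progressive on an accomplishment; it does not entail the completed 'erased'.
(b) Entailed — the original entails any weakening of itself; this just drops 'on Tuesday' and generalizes the patient.
(c) Entailed — this follows by dropping conjuncts from the carrying event's description.
(d) Not entailed — Jonas carried the memo, not the poem; the poem belongs to the erasing event.
(e) Entailed — dropping 'on Tuesday' and generalizing the agent leaves a sub-description the original still satisfies.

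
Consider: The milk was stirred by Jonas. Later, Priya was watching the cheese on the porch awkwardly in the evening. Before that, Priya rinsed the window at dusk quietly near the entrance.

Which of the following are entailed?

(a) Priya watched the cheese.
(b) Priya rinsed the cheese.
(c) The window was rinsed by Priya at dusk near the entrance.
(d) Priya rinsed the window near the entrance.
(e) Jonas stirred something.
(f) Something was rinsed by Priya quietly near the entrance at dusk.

(a) Entailed — 'watch' is an activity; 'was watching' entails that some watching happened, so 'watched' holds.
(b) Not entailed — Priya rinsed the window, not the cheese; the cheese belongs to the watching event.
(c) Entailed — the original entails any weakening of itself; this just drops 'quietly'.
(d) Entailed — every conjunct here is already in the original rinsing event.
(e) Entailed — the original entails any weakening of itself; this just generalizes the patient.
(f) Entailed — generalizing the patient leaves a sub-description the original still satisfies.

(a), (c), (d), (e), (f)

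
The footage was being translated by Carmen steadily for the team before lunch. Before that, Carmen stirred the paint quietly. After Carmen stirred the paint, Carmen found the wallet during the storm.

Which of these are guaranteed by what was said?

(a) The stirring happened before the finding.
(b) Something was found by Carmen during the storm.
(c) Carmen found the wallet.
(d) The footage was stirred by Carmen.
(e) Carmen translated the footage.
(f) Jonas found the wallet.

(a) Entailed — the narrative places the stirring before the finding.
(b) Entailed — generalizing the patient leaves a sub-description the original still satisfies.
(c) Entailed — dropping 'during the storm' leaves a sub-description the original still satisfies.
(d) Not entailed — Carmen stirred the paint, not the footage; the footage belongs to the translating event.
(e) Not entailed — 'was translating' is progressive on an accomplishment; it does not entail the completed 'translated'.
(f) Not entailed — the passage has Carmen finding the wallet, not Jonas.

(a), (b), (c)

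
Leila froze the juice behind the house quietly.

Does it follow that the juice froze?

'Leila froze the juice' is the causative; it entails the inchoative 'the juice froze'.

yes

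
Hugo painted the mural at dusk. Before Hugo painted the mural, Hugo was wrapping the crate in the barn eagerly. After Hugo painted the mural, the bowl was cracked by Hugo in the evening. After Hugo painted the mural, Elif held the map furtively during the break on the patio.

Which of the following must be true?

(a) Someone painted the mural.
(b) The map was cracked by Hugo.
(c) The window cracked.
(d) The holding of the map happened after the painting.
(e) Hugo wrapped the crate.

(a), (d)

(a) Entailed — every conjunct here is already in the original painting event.
(b) Not entailed — Hugo cracked the bowl, not the map; the map belongs to the holding event.
(c) Not entailed — the bowl is what cracked, not the window.
(d) Entailed — the narrative places the painting before the holding.
(e) Not entailed — 'was wrapping' is progressive on an accomplishment; it does not entail the completed 'wrapped'.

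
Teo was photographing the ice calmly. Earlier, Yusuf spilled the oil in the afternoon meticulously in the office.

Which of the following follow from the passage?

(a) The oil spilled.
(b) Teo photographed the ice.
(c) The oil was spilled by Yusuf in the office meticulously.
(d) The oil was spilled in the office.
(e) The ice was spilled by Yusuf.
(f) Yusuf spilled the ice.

(a), (c), (d)

(a) Entailed — 'Yusuf spilled the oil' is causative; it entails the inchoative 'the oil spilled'.
(b) Not entailed — 'was photographing' is progressive on an accomplishment; it does not entail the completed 'photographed'.
(c) Entailed — dropping 'in the afternoon' leaves a sub-description the original still satisfies.
(d) Entailed — the original entails any weakening of itself; this just drops 'meticulously', 'in the afternoon' and generalizes the agent.
(e) Not entailed — Yusuf spilled the oil, not the ice; the ice belongs to the photographing event.
(f) Not entailed — Yusuf spilled the oil, not the ice; the ice belongs to the photographing event.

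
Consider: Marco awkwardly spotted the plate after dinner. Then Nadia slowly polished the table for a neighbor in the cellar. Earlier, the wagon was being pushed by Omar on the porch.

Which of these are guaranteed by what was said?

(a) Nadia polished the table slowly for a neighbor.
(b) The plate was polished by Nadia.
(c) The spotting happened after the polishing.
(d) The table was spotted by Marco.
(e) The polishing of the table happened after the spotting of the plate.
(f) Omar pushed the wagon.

(a) Entailed — dropping 'in the cellar' leaves a sub-description the original still satisfies.
(b) Not entailed — Nadia polished the table, not the plate; the plate belongs to the spotting event.
(c) Not entailed — the narrative places the spotting before the polishing, not after.
(d) Not entailed — Marco spotted the plate, not the table; the table belongs to the polishing event.
(e) Entailed — the narrative places the spotting before the polishing.
(f) Entailed — 'push' is an activity; 'was pushing' entails that some pushing happened, so 'pushed' holds.

(a), (e), (f)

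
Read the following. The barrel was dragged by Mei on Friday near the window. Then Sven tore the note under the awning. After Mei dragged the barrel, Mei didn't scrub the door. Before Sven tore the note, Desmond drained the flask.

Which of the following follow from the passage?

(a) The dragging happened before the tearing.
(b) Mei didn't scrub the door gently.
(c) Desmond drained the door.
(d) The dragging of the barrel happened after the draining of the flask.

(a) Entailed — the narrative places the dragging before the tearing.
(b) Entailed — under negation, adding a further restriction is entailed: if no such scrubbing event occurred, none occurred gently either.
(c) Not entailed — Desmond drained the flask, not the door; the door belongs to the scrubbing event.
(d) Not entailed — the narrative doesn't order the draining relative to the dragging.

(a), (b)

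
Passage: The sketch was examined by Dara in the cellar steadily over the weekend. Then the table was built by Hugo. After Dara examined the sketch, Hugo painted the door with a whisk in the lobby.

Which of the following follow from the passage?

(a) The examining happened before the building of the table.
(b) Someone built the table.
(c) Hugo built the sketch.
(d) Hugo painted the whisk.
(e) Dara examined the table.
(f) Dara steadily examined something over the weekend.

(a), (b), (f)

(a) Entailed — the narrative places the examining before the building.
(b) Entailed — this follows by dropping conjuncts from the building event's description.
(c) Not entailed — Hugo built the table, not the sketch; the sketch belongs to the examining event.
(d) Not entailed — the whisk is the instrument, not what was painted.
(e) Not entailed — Dara examined the sketch, not the table; the table belongs to the building event.
(f) Entailed — the original entails any weakening of itself; this just drops 'in the cellar' and generalizes the patient.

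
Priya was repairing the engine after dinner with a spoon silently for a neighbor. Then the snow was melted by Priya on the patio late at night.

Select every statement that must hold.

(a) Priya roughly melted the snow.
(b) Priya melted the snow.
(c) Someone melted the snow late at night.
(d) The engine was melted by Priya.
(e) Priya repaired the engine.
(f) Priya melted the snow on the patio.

(a) Not entailed — 'roughly' adds information not in the original event.
(b) Entailed — the original entails any weakening of itself; this just drops 'late at night', 'on the patio'.
(c) Entailed — the original entails any weakening of itself; this just drops 'on the patio' and generalizes the agent.
(d) Not entailed — Priya melted the snow, not the engine; the engine belongs to the repairing event.
(e) Not entailed — 'was repairing' is progressive on an accomplishment; it does not entail the completed 'repaired'.
(f) Entailed — every conjunct here is already in the original melting event.

(b), (c), (f)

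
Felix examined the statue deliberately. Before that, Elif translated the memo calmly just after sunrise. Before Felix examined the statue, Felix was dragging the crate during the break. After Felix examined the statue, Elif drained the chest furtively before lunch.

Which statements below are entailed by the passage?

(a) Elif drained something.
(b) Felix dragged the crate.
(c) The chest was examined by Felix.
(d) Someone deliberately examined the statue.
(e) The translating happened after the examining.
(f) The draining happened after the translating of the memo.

(a), (b), (d), (f)

(a) Entailed — every conjunct here is already in the original draining event.
(b) Entailed — 'drag' is an activity; 'was dragging' entails that some dragging happened, so 'dragged' holds.
(c) Not entailed — Felix examined the statue, not the chest; the chest belongs to the draining event.
(d) Entailed — every conjunct here is already in the original examining event.
(e) Not entailed — the narrative places the translating before the examining, not after.
(f) Entailed — the narrative places the translating before the draining.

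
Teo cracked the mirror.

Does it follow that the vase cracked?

no

Nothing is said about any vase; only the mirror is affected.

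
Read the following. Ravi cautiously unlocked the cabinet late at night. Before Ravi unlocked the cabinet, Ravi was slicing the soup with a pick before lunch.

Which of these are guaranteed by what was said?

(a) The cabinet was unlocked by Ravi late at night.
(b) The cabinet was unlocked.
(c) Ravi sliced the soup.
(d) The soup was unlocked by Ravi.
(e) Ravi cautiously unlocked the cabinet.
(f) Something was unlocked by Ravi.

(a) Entailed — every conjunct here is already in the original unlocking event.
(b) Entailed — the original entails any weakening of itself; this just drops 'late at night', 'cautiously' and generalizes the agent.
(c) Not entailed — 'was slicing' is progressive on an accomplishment; it does not entail the completed 'sliced'.
(d) Not entailed — Ravi unlocked the cabinet, not the soup; the soup belongs to the slicing event.
(e) Entailed — dropping 'late at night' leaves a sub-description the original still satisfies.
(f) Entailed — every conjunct here is already in the original unlocking event.

(a), (b), (e), (f)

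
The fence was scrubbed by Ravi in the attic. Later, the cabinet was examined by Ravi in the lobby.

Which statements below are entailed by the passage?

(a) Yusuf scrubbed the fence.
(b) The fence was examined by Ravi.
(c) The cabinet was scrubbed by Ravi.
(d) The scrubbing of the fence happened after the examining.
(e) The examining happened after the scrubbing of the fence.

(e)

(a) Not entailed — the passage has Ravi scrubbing the fence, not Yusuf.
(b) Not entailed — Ravi examined the cabinet, not the fence; the fence belongs to the scrubbing event.
(c) Not entailed — Ravi scrubbed the fence, not the cabinet; the cabinet belongs to the examining event.
(d) Not entailed — the narrative places the scrubbing before the examining, not after.
(e) Entailed — the narrative places the scrubbing before the examining.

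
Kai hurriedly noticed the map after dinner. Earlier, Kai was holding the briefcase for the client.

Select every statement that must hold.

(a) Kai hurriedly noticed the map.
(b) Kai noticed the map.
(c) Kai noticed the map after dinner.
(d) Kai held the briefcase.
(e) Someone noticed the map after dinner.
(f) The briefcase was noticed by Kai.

(a) Entailed — the original entails any weakening of itself; this just drops 'after dinner'.
(b) Entailed — every conjunct here is already in the original noticing event.
(c) Entailed — every conjunct here is already in the original noticing event.
(d) Entailed — 'hold' is an activity; 'was holding' entails that some holding happened, so 'held' holds.
(e) Entailed — this follows by dropping conjuncts from the noticing event's description.
(f) Not entailed — Kai noticed the map, not the briefcase; the briefcase belongs to the holding event.

(a), (b), (c), (d), (e)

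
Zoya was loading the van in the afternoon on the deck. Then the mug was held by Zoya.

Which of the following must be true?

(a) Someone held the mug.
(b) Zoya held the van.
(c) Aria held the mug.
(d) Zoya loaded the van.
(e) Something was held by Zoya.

(a) Entailed — generalizing the agent leaves a sub-description the original still satisfies.
(b) Not entailed — Zoya held the mug, not the van; the van belongs to the loading event.
(c) Not entailed — the passage has Zoya holding the mug, not Aria.
(d) Not entailed — 'was loading' is progressive on an accomplishment; it does not entail the completed 'loaded'.
(e) Entailed — every conjunct here is already in the original holding event.

(a), (e)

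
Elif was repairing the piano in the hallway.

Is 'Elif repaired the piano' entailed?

'was repairing' is progressive; for an accomplishment like 'repair the piano', it doesn't entail completion.

no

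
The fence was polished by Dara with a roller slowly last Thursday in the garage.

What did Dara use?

a roller

'with a roller' marks the instrument of the polishing event.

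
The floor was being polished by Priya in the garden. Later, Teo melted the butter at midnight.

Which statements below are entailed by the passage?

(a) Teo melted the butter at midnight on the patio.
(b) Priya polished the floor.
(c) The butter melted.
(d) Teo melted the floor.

(b), (c)

(a) Not entailed — 'on the patio' adds information not in the original event.
(b) Entailed — 'polish' is an activity; 'was polishing' entails that some polishing happened, so 'polished' holds.
(c) Entailed — 'Teo melted the butter' is causative; it entails the inchoative 'the butter melted'.
(d) Not entailed — Teo melted the butter, not the floor; the floor belongs to the polishing event.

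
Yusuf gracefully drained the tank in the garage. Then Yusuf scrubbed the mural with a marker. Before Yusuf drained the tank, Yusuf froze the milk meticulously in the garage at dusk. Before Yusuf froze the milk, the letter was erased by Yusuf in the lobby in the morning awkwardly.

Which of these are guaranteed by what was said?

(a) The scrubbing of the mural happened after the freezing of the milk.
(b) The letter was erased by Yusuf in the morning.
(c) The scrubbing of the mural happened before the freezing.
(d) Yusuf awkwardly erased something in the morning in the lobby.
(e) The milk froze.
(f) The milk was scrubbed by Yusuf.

(a), (b), (d), (e)

(a) Entailed — the narrative places the freezing before the scrubbing.
(b) Entailed — every conjunct here is already in the original erasing event.
(c) Not entailed — the narrative places the freezing before the scrubbing, not after.
(d) Entailed — generalizing the patient leaves a sub-description the original still satisfies.
(e) Entailed — 'Yusuf froze the milk' is causative; it entails the inchoative 'the milk froze'.
(f) Not entailed — Yusuf scrubbed the mural, not the milk; the milk belongs to the freezing event.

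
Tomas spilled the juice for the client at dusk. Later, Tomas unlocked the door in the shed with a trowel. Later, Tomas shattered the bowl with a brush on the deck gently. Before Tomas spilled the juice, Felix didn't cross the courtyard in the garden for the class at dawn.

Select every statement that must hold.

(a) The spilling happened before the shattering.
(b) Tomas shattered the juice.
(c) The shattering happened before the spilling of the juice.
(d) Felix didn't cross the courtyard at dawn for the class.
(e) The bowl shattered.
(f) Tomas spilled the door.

(a), (e)

(a) Entailed — the narrative places the spilling before the shattering.
(b) Not entailed — Tomas shattered the bowl, not the juice; the juice belongs to the spilling event.
(c) Not entailed — the narrative places the spilling before the shattering, not after.
(d) Not entailed — dropping 'in the garden' under negation is not valid — the original leaves open that Felix crossed the courtyard some other way.
(e) Entailed — 'Tomas shattered the bowl' is causative; it entails the inchoative 'the bowl shattered'.
(f) Not entailed — Tomas spilled the juice, not the door; the door belongs to the unlocking event.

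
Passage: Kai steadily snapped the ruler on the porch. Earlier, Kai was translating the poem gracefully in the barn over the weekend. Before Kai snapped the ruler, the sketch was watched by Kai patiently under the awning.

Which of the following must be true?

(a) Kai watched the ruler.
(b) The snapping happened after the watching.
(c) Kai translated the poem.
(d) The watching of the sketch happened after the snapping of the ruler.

(b)

(a) Not entailed — Kai watched the sketch, not the ruler; the ruler belongs to the snapping event.
(b) Entailed — the narrative places the watching before the snapping.
(c) Not entailed — 'was translating' is progressive on an accomplishment; it does not entail the completed 'translated'.
(d) Not entailed — the narrative places the watching before the snapping, not after.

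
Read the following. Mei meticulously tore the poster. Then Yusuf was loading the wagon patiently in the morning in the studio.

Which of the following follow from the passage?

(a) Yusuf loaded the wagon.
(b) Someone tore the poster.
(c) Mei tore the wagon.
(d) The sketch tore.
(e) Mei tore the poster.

(a) Not entailed — 'was loading' is progressive on an accomplishment; it does not entail the completed 'loaded'.
(b) Entailed — this follows by dropping conjuncts from the tearing event's description.
(c) Not entailed — Mei tore the poster, not the wagon; the wagon belongs to the loading event.
(d) Not entailed — the poster is what tore, not the sketch.
(e) Entailed — every conjunct here is already in the original tearing event.

(b), (e)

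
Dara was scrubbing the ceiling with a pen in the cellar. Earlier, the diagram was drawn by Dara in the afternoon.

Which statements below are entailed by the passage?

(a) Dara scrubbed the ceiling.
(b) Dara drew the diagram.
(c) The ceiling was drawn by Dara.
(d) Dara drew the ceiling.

(a), (b)

(a) Entailed — 'scrub' is an activity; 'was scrubbing' entails that some scrubbing happened, so 'scrubbed' holds.
(b) Entailed — the original entails any weakening of itself; this just drops 'in the afternoon'.
(c) Not entailed — Dara drew the diagram, not the ceiling; the ceiling belongs to the scrubbing event.
(d) Not entailed — Dara drew the diagram, not the ceiling; the ceiling belongs to the scrubbing event.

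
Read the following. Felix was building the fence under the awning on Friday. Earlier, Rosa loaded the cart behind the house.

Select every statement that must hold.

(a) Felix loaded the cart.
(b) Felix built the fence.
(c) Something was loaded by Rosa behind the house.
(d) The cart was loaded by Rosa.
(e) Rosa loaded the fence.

(c), (d)

(a) Not entailed — the passage has Rosa loading the cart, not Felix.
(b) Not entailed — 'was building' is progressive on an accomplishment; it does not entail the completed 'built'.
(c) Entailed — every conjunct here is already in the original loading event.
(d) Entailed — the original entails any weakening of itself; this just drops 'behind the house'.
(e) Not entailed — Rosa loaded the cart, not the fence; the fence belongs to the building event.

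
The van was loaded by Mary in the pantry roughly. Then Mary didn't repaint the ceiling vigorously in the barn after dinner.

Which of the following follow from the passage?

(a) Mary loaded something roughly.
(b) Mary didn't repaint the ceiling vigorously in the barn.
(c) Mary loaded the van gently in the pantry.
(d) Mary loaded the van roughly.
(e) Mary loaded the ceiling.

(a), (d)

(a) Entailed — this follows by dropping conjuncts from the loading event's description.
(b) Not entailed — dropping 'after dinner' under negation is not valid — the original leaves open that Mary repainted the ceiling some other way.
(c) Not entailed — 'gently' adds a manner not in (and inconsistent with) the original.
(d) Entailed — the original entails any weakening of itself; this just drops 'in the pantry'.
(e) Not entailed — Mary loaded the van, not the ceiling; the ceiling belongs to the repainting event.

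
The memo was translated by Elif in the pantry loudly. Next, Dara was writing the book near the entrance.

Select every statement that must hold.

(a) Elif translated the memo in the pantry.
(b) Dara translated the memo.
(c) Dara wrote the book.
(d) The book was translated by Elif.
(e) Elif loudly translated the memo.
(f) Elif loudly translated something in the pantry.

(a), (e), (f)

(a) Entailed — dropping 'loudly' leaves a sub-description the original still satisfies.
(b) Not entailed — the passage has Elif translating the memo, not Dara.
(c) Not entailed — 'was writing' is progressive on an accomplishment; it does not entail the completed 'wrote'.
(d) Not entailed — Elif translated the memo, not the book; the book belongs to the writing event.
(e) Entailed — the original entails any weakening of itself; this just drops 'in the pantry'.
(f) Entailed — every conjunct here is already in the original translating event.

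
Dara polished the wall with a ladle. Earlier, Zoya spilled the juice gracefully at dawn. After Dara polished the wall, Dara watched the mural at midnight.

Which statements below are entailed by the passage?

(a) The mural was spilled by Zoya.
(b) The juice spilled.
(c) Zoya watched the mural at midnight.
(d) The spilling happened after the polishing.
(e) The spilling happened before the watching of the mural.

(b), (e)

(a) Not entailed — Zoya spilled the juice, not the mural; the mural belongs to the watching event.
(b) Entailed — 'Zoya spilled the juice' is causative; it entails the inchoative 'the juice spilled'.
(c) Not entailed — the passage has Dara watching the mural, not Zoya.
(d) Not entailed — the narrative places the spilling before the polishing, not after.
(e) Entailed — the narrative places the spilling before the watching.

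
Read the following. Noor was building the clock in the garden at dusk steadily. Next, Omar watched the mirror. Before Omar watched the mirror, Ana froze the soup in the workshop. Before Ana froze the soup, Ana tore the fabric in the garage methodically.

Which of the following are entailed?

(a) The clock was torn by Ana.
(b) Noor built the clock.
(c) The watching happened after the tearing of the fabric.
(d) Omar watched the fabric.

(a) Not entailed — Ana tore the fabric, not the clock; the clock belongs to the building event.
(b) Not entailed — 'was building' is progressive on an accomplishment; it does not entail the completed 'built'.
(c) Entailed — the narrative places the tearing before the watching.
(d) Not entailed — Omar watched the mirror, not the fabric; the fabric belongs to the tearing event.

(c)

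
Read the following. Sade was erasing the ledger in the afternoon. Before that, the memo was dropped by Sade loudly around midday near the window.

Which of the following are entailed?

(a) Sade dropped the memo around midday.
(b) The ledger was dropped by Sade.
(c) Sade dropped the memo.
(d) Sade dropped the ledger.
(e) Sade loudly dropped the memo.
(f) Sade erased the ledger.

(a), (c), (e)

(a) Entailed — every conjunct here is already in the original dropping event.
(b) Not entailed — Sade dropped the memo, not the ledger; the ledger belongs to the erasing event.
(c) Entailed — dropping 'around midday', 'near the window', 'loudly' leaves a sub-description the original still satisfies.
(d) Not entailed — Sade dropped the memo, not the ledger; the ledger belongs to the erasing event.
(e) Entailed — dropping 'around midday', 'near the window' leaves a sub-description the original still satisfies.
(f) Not entailed — 'was erasing' is progressive on an accomplishment; it does not entail the completed 'erased'.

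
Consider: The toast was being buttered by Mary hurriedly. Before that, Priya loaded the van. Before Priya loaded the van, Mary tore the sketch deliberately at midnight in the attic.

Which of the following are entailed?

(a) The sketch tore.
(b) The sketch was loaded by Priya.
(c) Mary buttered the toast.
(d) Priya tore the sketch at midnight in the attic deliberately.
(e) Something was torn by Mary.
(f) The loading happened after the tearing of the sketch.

(a) Entailed — 'Mary tore the sketch' is causative; it entails the inchoative 'the sketch tore'.
(b) Not entailed — Priya loaded the van, not the sketch; the sketch belongs to the tearing event.
(c) Not entailed — 'was buttering' is progressive on an accomplishment; it does not entail the completed 'buttered'.
(d) Not entailed — the passage has Mary tearing the sketch, not Priya.
(e) Entailed — this follows by dropping conjuncts from the tearing event's description.
(f) Entailed — the narrative places the tearing before the loading.

(a), (e), (f)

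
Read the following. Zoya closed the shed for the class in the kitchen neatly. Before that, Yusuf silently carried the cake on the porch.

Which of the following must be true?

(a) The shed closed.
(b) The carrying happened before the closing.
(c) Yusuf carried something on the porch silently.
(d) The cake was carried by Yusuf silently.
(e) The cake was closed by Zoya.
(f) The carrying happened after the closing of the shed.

(a), (b), (c), (d)

(a) Entailed — 'Zoya closed the shed' is causative; it entails the inchoative 'the shed closed'.
(b) Entailed — the narrative places the carrying before the closing.
(c) Entailed — every conjunct here is already in the original carrying event.
(d) Entailed — every conjunct here is already in the original carrying event.
(e) Not entailed — Zoya closed the shed, not the cake; the cake belongs to the carrying event.
(f) Not entailed — the narrative places the carrying before the closing, not after.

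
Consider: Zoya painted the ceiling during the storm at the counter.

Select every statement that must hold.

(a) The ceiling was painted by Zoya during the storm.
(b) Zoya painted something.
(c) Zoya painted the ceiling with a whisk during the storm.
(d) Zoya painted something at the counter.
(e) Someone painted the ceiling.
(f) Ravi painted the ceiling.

(a), (b), (d), (e)

(a) Entailed — the original entails any weakening of itself; this just drops 'at the counter'.
(b) Entailed — dropping 'at the counter', 'during the storm' and generalizing the patient leaves a sub-description the original still satisfies.
(c) Not entailed — 'with a whisk' adds information not in the original event.
(d) Entailed — every conjunct here is already in the original painting event.
(e) Entailed — the original entails any weakening of itself; this just drops 'at the counter', 'during the storm' and generalizes the agent.
(f) Not entailed — the passage has Zoya painting the ceiling, not Ravi.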